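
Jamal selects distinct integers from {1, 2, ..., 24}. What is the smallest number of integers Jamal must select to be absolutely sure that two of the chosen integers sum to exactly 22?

15

Group the elements by complementary pair {x, 22−x}: {1,21}, {2,20}, {3,19}, …, giving 10 two-element pairs, the single value 11 (it cannot pair with itself since the integers are distinct), and 3 integers whose partner 22−x falls outside [1,24].
Treating each of those 14 groups as a pigeonhole, one can pick one integer per group — 14 integers — with no two summing to 22.
The 15th integer lands in an occupied pair, forcing a sum of 22.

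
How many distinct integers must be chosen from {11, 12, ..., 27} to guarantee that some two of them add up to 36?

11

Two chosen integers sum to 36 exactly when both halves of some pair {x, 36−x} with 11 ≤ x ≤ 36−x ≤ 25 are chosen — 7 such pairs.
The remaining 3 elements (those with no distinct partner in range) can never complete a 36-sum, so the worst case takes all of them and one from each pair: 3 + 7 = 10.
The 11th integer has to be the second member of some pair, so 10 + 1 = 11.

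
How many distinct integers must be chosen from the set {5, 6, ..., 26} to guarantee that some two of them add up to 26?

A set avoiding the sum 26 can contain at most one of each pair {x, 26−x}, plus the 6 elements whose complement lies outside the range or equal to its own complement.
The integers 13, …, 26 (14 of them) are such a set: any two sum to at least 13+14 = 27 > 26.
Pigeonhole: any 15th integer completes one of the 8 pairs, so 15 choices force a sum of 26.

15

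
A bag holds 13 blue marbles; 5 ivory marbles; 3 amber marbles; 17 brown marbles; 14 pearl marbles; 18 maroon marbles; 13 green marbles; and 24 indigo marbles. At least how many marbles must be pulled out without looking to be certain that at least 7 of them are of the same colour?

45

The 8 colours are the holes; the marbles drawn are the pigeons.
To avoid 7 of any one colour, the worst case takes at most 6 of each colour, or every marble of a colour that has fewer than 6.
That gives 6 + 5 + 3 + 6 + 6 + 6 + 6 + 6 = 44 marbles with no colour reaching 7.
The next marble forces some colour to 7, so 44 + 1 = 45.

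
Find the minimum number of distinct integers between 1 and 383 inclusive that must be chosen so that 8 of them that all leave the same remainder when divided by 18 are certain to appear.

The 18 residue classes mod 18 are the pigeonholes.
With 126 integers one could put 7 in each residue class and have no class reach 8.
The 127th integer pushes some class to 8, so 18·7 + 1 = 127.

127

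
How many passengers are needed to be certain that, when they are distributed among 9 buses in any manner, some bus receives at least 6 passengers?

46

With 45 passengers one could put exactly 5 in each of the 9 buses, and no bus would reach 6.
By pigeonhole, one more passenger must land in a bus that already has 5, giving it 6.
So 9 × 5 + 1 = 46 passengers are required.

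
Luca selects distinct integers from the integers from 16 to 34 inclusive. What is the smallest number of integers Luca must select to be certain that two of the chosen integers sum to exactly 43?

A set avoiding the sum 43 can contain at most one of each pair {x, 43−x}, plus the 7 elements whose complement lies outside the range.
The integers 22, …, 34 (13 of them) are such a set: any two sum to at least 22+23 = 45 > 43.
Any 14th integer completes one of the 6 pairs, so 14 choices force a sum of 43.

14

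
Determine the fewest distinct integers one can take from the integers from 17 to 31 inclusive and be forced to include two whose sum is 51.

Group the elements by complementary pair {x, 51−x}: {20,31}, {21,30}, {22,29}, …, giving 6 two-element pairs and 3 integers whose partner 51−x falls outside [17,31].
Treating each of those 9 groups as a pigeonhole, one can pick one integer per group — 9 integers — with no two summing to 51.
The 10th integer lands in an occupied pair, forcing a sum of 51.

10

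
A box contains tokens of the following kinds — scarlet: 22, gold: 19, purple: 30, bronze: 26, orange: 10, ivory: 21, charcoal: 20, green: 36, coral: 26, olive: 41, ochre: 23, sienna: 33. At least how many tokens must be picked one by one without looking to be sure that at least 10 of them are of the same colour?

109

The 12 colours are the holes; the tokens drawn are the pigeons.
To avoid 10 of any one colour, the worst case takes at most 9 of each colour.
That gives 9 + 9 + 9 + 9 + 9 + 9 + 9 + 9 + 9 + 9 + 9 + 9 = 108 tokens with no colour reaching 10.
The next token forces some colour to 10, so 108 + 1 = 109.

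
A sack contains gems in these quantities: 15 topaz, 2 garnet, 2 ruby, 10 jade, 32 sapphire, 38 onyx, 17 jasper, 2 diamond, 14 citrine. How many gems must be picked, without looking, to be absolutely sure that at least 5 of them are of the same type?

31

By pigeonhole, the 9 types are the holes; the gems drawn are the pigeons.
To avoid 5 of any one type, the worst case takes at most 4 of each type, or every gem of a type that has fewer than 4.
That gives 4 + 2 + 2 + 4 + 4 + 4 + 4 + 2 + 4 = 30 gems with no type reaching 5.
The next gem forces some type to 5, so 30 + 1 = 31.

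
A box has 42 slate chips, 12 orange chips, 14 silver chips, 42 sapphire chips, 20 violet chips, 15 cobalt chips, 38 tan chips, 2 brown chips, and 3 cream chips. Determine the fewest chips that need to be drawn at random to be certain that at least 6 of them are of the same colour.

41

Put each drawn chip into a box by colour. The largest draw with every box below 6 takes min(count, 5) from each colour; colours with fewer than 5 contribute all they have.
Σ min(cᵢ, 5) = 5 + 5 + 5 + 5 + 5 + 5 + 5 + 2 + 3 = 40.
Draw number 40 + 1 = 41 must push one box to 6.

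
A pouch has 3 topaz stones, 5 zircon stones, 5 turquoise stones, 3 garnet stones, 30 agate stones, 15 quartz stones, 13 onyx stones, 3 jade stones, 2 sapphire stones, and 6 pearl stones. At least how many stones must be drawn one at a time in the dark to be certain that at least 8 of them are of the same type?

The 10 types are the holes; the stones drawn are the pigeons.
To avoid 8 of any one type, the worst case takes at most 7 of each type, or every stone of a type that has fewer than 7.
That gives 3 + 5 + 5 + 3 + 7 + 7 + 7 + 3 + 2 + 6 = 48 stones with no type reaching 8.
The next stone forces some type to 8, so 48 + 1 = 49.

49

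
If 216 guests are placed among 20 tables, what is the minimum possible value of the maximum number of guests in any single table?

The 20 tables are the holes and the 216 guests are the pigeons.
If every table held at most 10 guests, the total would be at most 20 × 10 = 200, which is less than 216.
So some table holds at least ⌈216/20⌉ = 11 guests.

11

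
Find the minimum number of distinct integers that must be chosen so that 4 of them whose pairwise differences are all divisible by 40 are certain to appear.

121

Integers whose pairwise differences are multiples of 40 are exactly those sharing a remainder mod 40. By pigeonhole, the 40 residue classes mod 40 are the pigeonholes.
With 120 integers one could put 3 in each residue class and have no class reach 4.
The 121st integer pushes some class to 4, so 40·3 + 1 = 121.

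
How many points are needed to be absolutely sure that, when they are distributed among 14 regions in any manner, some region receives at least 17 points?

With 224 points one could put exactly 16 in each of the 14 regions, and no region would reach 17.
One more point must land in a region that already has 16, giving it 17.
So 14 × 16 + 1 = 225 points are required.

225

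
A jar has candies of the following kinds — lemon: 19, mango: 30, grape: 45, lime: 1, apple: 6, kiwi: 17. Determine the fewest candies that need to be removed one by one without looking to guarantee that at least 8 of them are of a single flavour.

An adversary could hand out at most 7 candies per flavour (lime, apple run out sooner): 7 + 7 + 7 + 1 + 6 + 7 = 35 candies and still no flavour has 8.
One more candy lands in a flavour already at 7, so 36 draws are enough and 35 are not.

36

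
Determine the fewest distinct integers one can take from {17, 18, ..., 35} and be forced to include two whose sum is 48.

13

Two chosen integers sum to 48 exactly when both halves of some pair {x, 48−x} with 17 ≤ x ≤ 48−x ≤ 31 are chosen — 7 such pairs.
The remaining 5 elements (those with no distinct partner in range) can never complete a 48-sum, so the worst case takes all of them and one from each pair: 5 + 7 = 12.
The 13th integer has to be the second member of some pair, so 12 + 1 = 13.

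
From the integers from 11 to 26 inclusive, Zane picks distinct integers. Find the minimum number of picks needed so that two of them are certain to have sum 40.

A set avoiding the sum 40 can contain at most one of each pair {x, 40−x}, plus the 4 elements whose complement lies outside the range or equal to its own complement.
The integers 11, …, 20 (10 of them) are such a set: any two sum to at least 11+12 = 23 and at most 19+20 = 39 < 40.
By pigeonhole, any 11th integer completes one of the 6 pairs, so 11 choices force a sum of 40.

11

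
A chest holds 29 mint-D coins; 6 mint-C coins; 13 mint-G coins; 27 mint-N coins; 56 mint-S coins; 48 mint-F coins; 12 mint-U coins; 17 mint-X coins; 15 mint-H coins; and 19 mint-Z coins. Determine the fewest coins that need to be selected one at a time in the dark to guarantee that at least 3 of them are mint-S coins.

In the worst case for collecting mint-S coins, every non-mint-S coin comes out first.
There are 29 + 6 + 13 + 27 + 48 + 12 + 17 + 15 + 19 = 186 non-mint-S coins altogether.
After those, each further coin must be mint-S, so 186 + 3 = 189 draws guarantee 3 mint-S coins.

189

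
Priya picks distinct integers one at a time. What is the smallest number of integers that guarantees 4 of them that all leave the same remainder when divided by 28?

Pigeonhole: the 28 residue classes mod 28 are the pigeonholes.
With 84 integers one could put 3 in each residue class and have no class reach 4.
The 85th integer pushes some class to 4, so 28·3 + 1 = 85.

85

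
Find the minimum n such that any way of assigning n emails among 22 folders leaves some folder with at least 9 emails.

With 176 emails one could put exactly 8 in each of the 22 folders, and no folder would reach 9.
One more email must land in a folder that already has 8, giving it 9.
So 22 × 8 + 1 = 177 emails are required.

177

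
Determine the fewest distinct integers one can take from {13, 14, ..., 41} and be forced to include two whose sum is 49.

18

Group the elements by complementary pair {x, 49−x}: {13,36}, {14,35}, {15,34}, …, giving 12 two-element pairs and 5 integers whose partner 49−x falls outside [13,41].
Pigeonhole: treating each of those 17 groups as a pigeonhole, one can pick one integer per group — 17 integers — with no two summing to 49.
The 18th integer lands in an occupied pair, forcing a sum of 49.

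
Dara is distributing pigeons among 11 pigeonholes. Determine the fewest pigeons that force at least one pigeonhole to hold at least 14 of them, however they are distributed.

144

With 143 pigeons one could put exactly 13 in each of the 11 pigeonholes, and no pigeonhole would reach 14.
By the pigeonhole principle, one more pigeon must land in a pigeonhole that already has 13, giving it 14.
So 11 × 13 + 1 = 144 pigeons are required.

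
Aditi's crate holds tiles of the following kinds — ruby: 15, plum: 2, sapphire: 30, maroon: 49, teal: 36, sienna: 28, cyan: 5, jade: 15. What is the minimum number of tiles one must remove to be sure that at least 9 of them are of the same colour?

56

An adversary could hand out at most 8 tiles per colour (plum, cyan run out sooner): 8 + 2 + 8 + 8 + 8 + 8 + 5 + 8 = 55 tiles and still no colour has 9.
One more tile lands in a colour already at 8, so 56 draws are enough and 55 are not.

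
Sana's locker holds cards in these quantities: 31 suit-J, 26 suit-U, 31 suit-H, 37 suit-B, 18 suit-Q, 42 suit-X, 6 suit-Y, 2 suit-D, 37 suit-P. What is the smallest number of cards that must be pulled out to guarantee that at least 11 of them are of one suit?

Pigeonhole: put each drawn card into a box by suit. The largest draw with every box below 11 takes min(count, 10) from each suit; suits with fewer than 10 contribute all they have.
Σ min(cᵢ, 10) = 10 + 10 + 10 + 10 + 10 + 10 + 6 + 2 + 10 = 78.
Draw number 78 + 1 = 79 must push one box to 11.

79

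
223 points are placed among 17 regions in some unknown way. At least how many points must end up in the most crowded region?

The 17 regions are the holes and the 223 points are the pigeons.
If every region held at most 13 points, the total would be at most 17 × 13 = 221, which is less than 223.
So some region holds at least ⌈223/17⌉ = 14 points.

14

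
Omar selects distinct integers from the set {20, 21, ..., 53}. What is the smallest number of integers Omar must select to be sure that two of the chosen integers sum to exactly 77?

20

Group the elements by complementary pair {x, 77−x}: {24,53}, {25,52}, {26,51}, …, giving 15 two-element pairs and 4 integers whose partner 77−x falls outside [20,53].
By pigeonhole, treating each of those 19 groups as a pigeonhole, one can pick one integer per group — 19 integers — with no two summing to 77.
The 20th integer lands in an occupied pair, forcing a sum of 77.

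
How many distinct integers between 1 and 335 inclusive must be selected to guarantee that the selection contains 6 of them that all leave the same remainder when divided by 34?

The 34 residue classes mod 34 are the pigeonholes.
With 170 integers one could put 5 in each residue class and have no class reach 6.
The 171st integer pushes some class to 6, so 34·5 + 1 = 171.

171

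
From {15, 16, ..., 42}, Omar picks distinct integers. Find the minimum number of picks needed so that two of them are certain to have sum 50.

A set avoiding the sum 50 can contain at most one of each pair {x, 50−x}, plus the 8 elements whose complement lies outside the range or equal to its own complement.
The integers 25, …, 42 (18 of them) are such a set: any two sum to at least 25+26 = 51 > 50.
Any 19th integer completes one of the 10 pairs, so 19 choices force a sum of 50.

19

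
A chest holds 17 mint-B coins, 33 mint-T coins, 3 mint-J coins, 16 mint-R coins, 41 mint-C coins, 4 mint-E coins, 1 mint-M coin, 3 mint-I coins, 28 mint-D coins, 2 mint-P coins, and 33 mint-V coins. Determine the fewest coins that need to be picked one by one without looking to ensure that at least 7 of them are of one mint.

By pigeonhole, put each drawn coin into a box by mint. The largest draw with every box below 7 takes min(count, 6) from each mint; mints with fewer than 6 contribute all they have.
Σ min(cᵢ, 6) = 6 + 6 + 3 + 6 + 6 + 4 + 1 + 3 + 6 + 2 + 6 = 49.
Draw number 49 + 1 = 50 must push one box to 7.

50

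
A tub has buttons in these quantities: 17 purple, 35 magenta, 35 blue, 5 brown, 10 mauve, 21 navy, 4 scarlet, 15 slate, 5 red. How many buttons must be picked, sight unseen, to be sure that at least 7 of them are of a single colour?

By the pigeonhole principle, the 9 colours are the holes; the buttons drawn are the pigeons.
To avoid 7 of any one colour, the worst case takes at most 6 of each colour, or every button of a colour that has fewer than 6.
That gives 6 + 6 + 6 + 5 + 6 + 6 + 4 + 6 + 5 = 50 buttons with no colour reaching 7.
The next button forces some colour to 7, so 50 + 1 = 51.

51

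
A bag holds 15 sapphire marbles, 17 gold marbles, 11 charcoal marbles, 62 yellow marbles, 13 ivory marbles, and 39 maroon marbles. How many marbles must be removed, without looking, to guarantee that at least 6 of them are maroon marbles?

124

In the worst case for collecting maroon marbles, every non-maroon marble comes out first.
There are 15 + 17 + 11 + 62 + 13 = 118 non-maroon marbles altogether.
After those, each further marble must be maroon, so 118 + 6 = 124 draws guarantee 6 maroon marbles.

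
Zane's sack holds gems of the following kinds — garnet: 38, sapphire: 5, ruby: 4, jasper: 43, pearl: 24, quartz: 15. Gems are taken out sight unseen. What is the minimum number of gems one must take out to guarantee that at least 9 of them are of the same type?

42

Put each drawn gem into a box by type. The largest draw with every box below 9 takes min(count, 8) from each type; types with fewer than 8 contribute all they have.
Σ min(cᵢ, 8) = 8 + 5 + 4 + 8 + 8 + 8 = 41.
Draw number 41 + 1 = 42 must push one box to 9.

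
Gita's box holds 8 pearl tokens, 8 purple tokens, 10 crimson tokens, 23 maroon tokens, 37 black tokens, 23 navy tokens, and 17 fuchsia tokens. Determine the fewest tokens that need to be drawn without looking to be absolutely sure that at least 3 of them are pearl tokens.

In the worst case for collecting pearl tokens, every non-pearl token comes out first.
There are 8 + 10 + 23 + 37 + 23 + 17 = 118 non-pearl tokens altogether.
After those, each further token must be pearl, so 118 + 3 = 121 draws guarantee 3 pearl tokens.

121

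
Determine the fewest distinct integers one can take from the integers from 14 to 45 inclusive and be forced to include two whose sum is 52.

21

Two chosen integers sum to 52 exactly when both halves of some pair {x, 52−x} with 14 ≤ x ≤ 52−x ≤ 38 are chosen — 12 such pairs.
The remaining 8 elements (those with no distinct partner in range) can never complete a 52-sum, so the worst case takes all of them and one from each pair: 8 + 12 = 20.
By the pigeonhole principle, the 21st integer has to be the second member of some pair, so 20 + 1 = 21.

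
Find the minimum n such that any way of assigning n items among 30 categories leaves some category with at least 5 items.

121

With 120 items one could put exactly 4 in each of the 30 categories, and no category would reach 5.
One more item must land in a category that already has 4, giving it 5.
So 30 × 4 + 1 = 121 items are required.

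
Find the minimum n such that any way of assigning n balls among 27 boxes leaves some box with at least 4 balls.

With 81 balls one could put exactly 3 in each of the 27 boxes, and no box would reach 4.
By pigeonhole, one more ball must land in a box that already has 3, giving it 4.
So 27 × 3 + 1 = 82 balls are required.

82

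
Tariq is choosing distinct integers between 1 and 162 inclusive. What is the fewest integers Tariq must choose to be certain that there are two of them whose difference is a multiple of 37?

Integers whose pairwise differences are multiples of 37 are exactly those sharing a remainder mod 37. By pigeonhole, the 37 residue classes mod 37 are the pigeonholes.
With 37 integers one could put 1 in each residue class and have no class reach 2.
The 38th integer pushes some class to 2, so 37·1 + 1 = 38.

38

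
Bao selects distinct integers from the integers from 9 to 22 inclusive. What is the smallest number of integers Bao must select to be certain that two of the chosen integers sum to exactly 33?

Two chosen integers sum to 33 exactly when both halves of some pair {x, 33−x} with 11 ≤ x ≤ 33−x ≤ 22 are chosen — 6 such pairs.
The remaining 2 elements (those with no distinct partner in range) can never complete a 33-sum, so the worst case takes all of them and one from each pair: 2 + 6 = 8.
The 9th integer has to be the second member of some pair, so 8 + 1 = 9.

9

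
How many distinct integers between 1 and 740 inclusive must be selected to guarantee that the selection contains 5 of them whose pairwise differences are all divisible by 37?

149

Integers whose pairwise differences are multiples of 37 are exactly those sharing a remainder mod 37. The 37 residue classes mod 37 are the pigeonholes.
With 148 integers one could put 4 in each residue class and have no class reach 5.
The 149th integer pushes some class to 5, so 37·4 + 1 = 149.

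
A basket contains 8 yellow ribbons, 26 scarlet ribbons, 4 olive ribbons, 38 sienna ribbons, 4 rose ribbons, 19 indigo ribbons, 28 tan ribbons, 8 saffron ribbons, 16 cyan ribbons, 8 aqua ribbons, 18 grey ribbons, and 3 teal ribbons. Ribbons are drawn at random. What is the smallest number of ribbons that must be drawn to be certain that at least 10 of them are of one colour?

By the pigeonhole principle, the 12 colours are the holes; the ribbons drawn are the pigeons.
To avoid 10 of any one colour, the worst case takes at most 9 of each colour, or every ribbon of a colour that has fewer than 9.
That gives 8 + 9 + 4 + 9 + 4 + 9 + 9 + 8 + 9 + 8 + 9 + 3 = 89 ribbons with no colour reaching 10.
The next ribbon forces some colour to 10, so 89 + 1 = 90.

90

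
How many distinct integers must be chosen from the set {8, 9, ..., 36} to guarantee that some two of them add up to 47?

17

A set avoiding the sum 47 can contain at most one of each pair {x, 47−x}, plus the 3 elements whose complement lies outside the range.
The integers 8, …, 23 (16 of them) are such a set: any two sum to at least 8+9 = 17 and at most 22+23 = 45 < 47.
Any 17th integer completes one of the 13 pairs, so 17 choices force a sum of 47.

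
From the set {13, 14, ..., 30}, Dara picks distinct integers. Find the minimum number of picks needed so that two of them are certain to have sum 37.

Group the elements by complementary pair {x, 37−x}: {13,24}, {14,23}, {15,22}, …, giving 6 two-element pairs and 6 integers whose partner 37−x falls outside [13,30].
By the pigeonhole principle, treating each of those 12 groups as a pigeonhole, one can pick one integer per group — 12 integers — with no two summing to 37.
The 13th integer lands in an occupied pair, forcing a sum of 37.

13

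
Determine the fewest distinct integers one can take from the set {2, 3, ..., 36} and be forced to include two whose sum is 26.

25

A set avoiding the sum 26 can contain at most one of each pair {x, 26−x}, plus the 13 elements whose complement lies outside the range or equal to its own complement.
The integers 13, …, 36 (24 of them) are such a set: any two sum to at least 13+14 = 27 > 26.
Any 25th integer completes one of the 11 pairs, so 25 choices force a sum of 26.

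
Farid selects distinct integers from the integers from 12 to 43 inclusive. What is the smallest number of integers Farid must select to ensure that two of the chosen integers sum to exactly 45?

Two chosen integers sum to 45 exactly when both halves of some pair {x, 45−x} with 12 ≤ x ≤ 45−x ≤ 33 are chosen — 11 such pairs.
The remaining 10 elements (those with no distinct partner in range) can never complete a 45-sum, so the worst case takes all of them and one from each pair: 10 + 11 = 21.
By the pigeonhole principle, the 22nd integer has to be the second member of some pair, so 21 + 1 = 22.

22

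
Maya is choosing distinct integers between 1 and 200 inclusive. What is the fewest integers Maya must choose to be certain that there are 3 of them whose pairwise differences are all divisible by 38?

77

Integers whose pairwise differences are multiples of 38 are exactly those sharing a remainder mod 38. The 38 residue classes mod 38 are the pigeonholes.
With 76 integers one could put 2 in each residue class and have no class reach 3.
The 77th integer pushes some class to 3, so 38·2 + 1 = 77.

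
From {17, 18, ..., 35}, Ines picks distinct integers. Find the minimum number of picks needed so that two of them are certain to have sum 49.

12

Two chosen integers sum to 49 exactly when both halves of some pair {x, 49−x} with 17 ≤ x ≤ 49−x ≤ 32 are chosen — 8 such pairs.
The remaining 3 elements (those with no distinct partner in range) can never complete a 49-sum, so the worst case takes all of them and one from each pair: 3 + 8 = 11.
The 12th integer has to be the second member of some pair, so 11 + 1 = 12.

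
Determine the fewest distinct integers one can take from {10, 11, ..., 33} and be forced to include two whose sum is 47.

15

A set avoiding the sum 47 can contain at most one of each pair {x, 47−x}, plus the 4 elements whose complement lies outside the range.
The integers 10, …, 23 (14 of them) are such a set: any two sum to at least 10+11 = 21 and at most 22+23 = 45 < 47.
By the pigeonhole principle, any 15th integer completes one of the 10 pairs, so 15 choices force a sum of 47.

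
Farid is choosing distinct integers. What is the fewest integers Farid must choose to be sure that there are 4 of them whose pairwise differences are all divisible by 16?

Integers whose pairwise differences are multiples of 16 are exactly those sharing a remainder mod 16. By pigeonhole, the 16 residue classes mod 16 are the pigeonholes.
With 48 integers one could put 3 in each residue class and have no class reach 4.
The 49th integer pushes some class to 4, so 16·3 + 1 = 49.

49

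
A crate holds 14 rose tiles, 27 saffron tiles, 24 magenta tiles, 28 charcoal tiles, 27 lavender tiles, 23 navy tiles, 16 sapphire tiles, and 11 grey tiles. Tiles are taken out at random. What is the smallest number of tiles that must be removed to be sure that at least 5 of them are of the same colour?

By pigeonhole, put each drawn tile into a box by colour. The largest draw with every box below 5 takes min(count, 4) from each colour.
Σ min(cᵢ, 4) = 4 + 4 + 4 + 4 + 4 + 4 + 4 + 4 = 32.
Draw number 32 + 1 = 33 must push one box to 5.

33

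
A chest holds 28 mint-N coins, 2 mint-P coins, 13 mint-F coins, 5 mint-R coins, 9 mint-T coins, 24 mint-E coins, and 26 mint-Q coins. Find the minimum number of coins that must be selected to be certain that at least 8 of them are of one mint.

43

An adversary could hand out at most 7 coins per mint (mint-P, mint-R run out sooner): 7 + 2 + 7 + 5 + 7 + 7 + 7 = 42 coins and still no mint has 8.
By the pigeonhole principle, one more coin lands in a mint already at 7, so 43 draws are enough and 42 are not.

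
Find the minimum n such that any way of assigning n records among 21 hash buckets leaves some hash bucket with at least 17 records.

With 336 records one could put exactly 16 in each of the 21 hash buckets, and no hash bucket would reach 17.
One more record must land in a hash bucket that already has 16, giving it 17.
So 21 × 16 + 1 = 337 records are required.

337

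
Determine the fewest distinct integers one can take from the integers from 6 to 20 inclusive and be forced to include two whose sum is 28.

Two chosen integers sum to 28 exactly when both halves of some pair {x, 28−x} with 8 ≤ x ≤ 28−x ≤ 20 are chosen — 6 such pairs.
The remaining 3 elements (those with no distinct partner in range) can never complete a 28-sum, so the worst case takes all of them and one from each pair: 3 + 6 = 9.
By pigeonhole, the 10th integer has to be the second member of some pair, so 9 + 1 = 10.

10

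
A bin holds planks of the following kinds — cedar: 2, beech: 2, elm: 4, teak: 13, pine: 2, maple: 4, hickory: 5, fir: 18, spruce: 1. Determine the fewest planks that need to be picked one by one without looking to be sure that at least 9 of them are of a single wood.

An adversary could hand out at most 8 planks per wood (7 woods run out sooner): 2 + 2 + 4 + 8 + 2 + 4 + 5 + 8 + 1 = 36 planks and still no wood has 9.
One more plank lands in a wood already at 8, so 37 draws are enough and 36 are not.

37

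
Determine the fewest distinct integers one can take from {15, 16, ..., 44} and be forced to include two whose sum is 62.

18

A set avoiding the sum 62 can contain at most one of each pair {x, 62−x}, plus the 4 elements whose complement lies outside the range or equal to its own complement.
The integers 15, …, 31 (17 of them) are such a set: any two sum to at least 15+16 = 31 and at most 30+31 = 61 < 62.
By pigeonhole, any 18th integer completes one of the 13 pairs, so 18 choices force a sum of 62.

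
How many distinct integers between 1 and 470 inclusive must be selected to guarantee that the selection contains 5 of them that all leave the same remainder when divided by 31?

125

By pigeonhole, the 31 residue classes mod 31 are the pigeonholes.
With 124 integers one could put 4 in each residue class and have no class reach 5.
The 125th integer pushes some class to 5, so 31·4 + 1 = 125.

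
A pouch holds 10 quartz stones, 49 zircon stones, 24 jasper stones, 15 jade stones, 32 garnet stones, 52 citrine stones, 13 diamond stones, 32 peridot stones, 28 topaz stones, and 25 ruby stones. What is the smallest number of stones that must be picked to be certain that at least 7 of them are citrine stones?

In the worst case for collecting citrine stones, every non-citrine stone comes out first.
There are 10 + 49 + 24 + 15 + 32 + 13 + 32 + 28 + 25 = 228 non-citrine stones altogether.
After those, each further stone must be citrine, so 228 + 7 = 235 draws guarantee 7 citrine stones.

235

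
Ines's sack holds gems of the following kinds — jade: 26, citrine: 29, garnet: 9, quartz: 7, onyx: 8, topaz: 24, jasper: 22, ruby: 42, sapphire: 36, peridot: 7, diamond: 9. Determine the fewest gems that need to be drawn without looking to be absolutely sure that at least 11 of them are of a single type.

101

By pigeonhole, put each drawn gem into a box by type. The largest draw with every box below 11 takes min(count, 10) from each type; types with fewer than 10 contribute all they have.
Σ min(cᵢ, 10) = 10 + 10 + 9 + 7 + 8 + 10 + 10 + 10 + 10 + 7 + 9 = 100.
Draw number 100 + 1 = 101 must push one box to 11.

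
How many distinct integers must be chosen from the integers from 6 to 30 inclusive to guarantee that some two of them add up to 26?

A set avoiding the sum 26 can contain at most one of each pair {x, 26−x}, plus the 11 elements whose complement lies outside the range or equal to its own complement.
The integers 13, …, 30 (18 of them) are such a set: any two sum to at least 13+14 = 27 > 26.
By pigeonhole, any 19th integer completes one of the 7 pairs, so 19 choices force a sum of 26.

19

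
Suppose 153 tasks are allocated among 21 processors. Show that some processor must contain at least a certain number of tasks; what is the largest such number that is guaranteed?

By the pigeonhole principle, the 21 processors are the holes and the 153 tasks are the pigeons.
If every processor held at most 7 tasks, the total would be at most 21 × 7 = 147, which is less than 153.
So some processor holds at least ⌈153/21⌉ = 8 tasks.

8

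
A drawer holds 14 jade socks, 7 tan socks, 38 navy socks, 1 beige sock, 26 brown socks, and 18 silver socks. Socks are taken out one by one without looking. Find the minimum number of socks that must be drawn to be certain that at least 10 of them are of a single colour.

By the pigeonhole principle, the 6 colours are the holes; the socks drawn are the pigeons.
To avoid 10 of any one colour, the worst case takes at most 9 of each colour, or every sock of a colour that has fewer than 9.
That gives 9 + 7 + 9 + 1 + 9 + 9 = 44 socks with no colour reaching 10.
The next sock forces some colour to 10, so 44 + 1 = 45.

45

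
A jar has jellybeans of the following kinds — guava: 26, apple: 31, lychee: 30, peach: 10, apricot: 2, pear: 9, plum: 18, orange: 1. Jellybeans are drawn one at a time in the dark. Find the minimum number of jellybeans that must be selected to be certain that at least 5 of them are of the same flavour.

By the pigeonhole principle, put each drawn jellybean into a box by flavour. The largest draw with every box below 5 takes min(count, 4) from each flavour; flavours with fewer than 4 contribute all they have.
Σ min(cᵢ, 4) = 4 + 4 + 4 + 4 + 2 + 4 + 4 + 1 = 27.
Draw number 27 + 1 = 28 must push one box to 5.

28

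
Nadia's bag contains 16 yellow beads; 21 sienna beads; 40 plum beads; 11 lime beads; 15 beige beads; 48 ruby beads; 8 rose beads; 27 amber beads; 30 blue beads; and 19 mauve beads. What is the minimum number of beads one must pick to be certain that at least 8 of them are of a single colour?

The 10 colours are the holes; the beads drawn are the pigeons.
To avoid 8 of any one colour, the worst case takes at most 7 of each colour.
That gives 7 + 7 + 7 + 7 + 7 + 7 + 7 + 7 + 7 + 7 = 70 beads with no colour reaching 8.
The next bead forces some colour to 8, so 70 + 1 = 71.

71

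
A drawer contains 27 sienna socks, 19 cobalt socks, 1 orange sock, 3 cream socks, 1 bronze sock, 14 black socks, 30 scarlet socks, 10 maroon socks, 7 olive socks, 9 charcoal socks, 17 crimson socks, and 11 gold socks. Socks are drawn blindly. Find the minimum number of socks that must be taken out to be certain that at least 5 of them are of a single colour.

42

The 12 colours are the holes; the socks drawn are the pigeons.
To avoid 5 of any one colour, the worst case takes at most 4 of each colour, or every sock of a colour that has fewer than 4.
That gives 4 + 4 + 1 + 3 + 1 + 4 + 4 + 4 + 4 + 4 + 4 + 4 = 41 socks with no colour reaching 5.
The next sock forces some colour to 5, so 41 + 1 = 42.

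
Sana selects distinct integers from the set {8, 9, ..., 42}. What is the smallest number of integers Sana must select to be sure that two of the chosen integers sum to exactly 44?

22

Two chosen integers sum to 44 exactly when both halves of some pair {x, 44−x} with 8 ≤ x ≤ 44−x ≤ 36 are chosen — 14 such pairs.
The remaining 7 elements (those with no distinct partner in range) can never complete a 44-sum, so the worst case takes all of them and one from each pair: 7 + 14 = 21.
By the pigeonhole principle, the 22nd integer has to be the second member of some pair, so 21 + 1 = 22.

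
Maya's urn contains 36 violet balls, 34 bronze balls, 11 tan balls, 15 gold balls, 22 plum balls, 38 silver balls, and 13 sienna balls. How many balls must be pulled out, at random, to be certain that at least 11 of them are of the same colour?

71

By pigeonhole, put each drawn ball into a box by colour. The largest draw with every box below 11 takes min(count, 10) from each colour.
Σ min(cᵢ, 10) = 10 + 10 + 10 + 10 + 10 + 10 + 10 = 70.
Draw number 70 + 1 = 71 must push one box to 11.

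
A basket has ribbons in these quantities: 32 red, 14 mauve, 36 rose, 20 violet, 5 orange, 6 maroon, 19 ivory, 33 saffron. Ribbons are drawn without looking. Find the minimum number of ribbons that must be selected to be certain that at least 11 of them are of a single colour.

72

The 8 colours are the holes; the ribbons drawn are the pigeons.
To avoid 11 of any one colour, the worst case takes at most 10 of each colour, or every ribbon of a colour that has fewer than 10.
That gives 10 + 10 + 10 + 10 + 5 + 6 + 10 + 10 = 71 ribbons with no colour reaching 11.
The next ribbon forces some colour to 11, so 71 + 1 = 72.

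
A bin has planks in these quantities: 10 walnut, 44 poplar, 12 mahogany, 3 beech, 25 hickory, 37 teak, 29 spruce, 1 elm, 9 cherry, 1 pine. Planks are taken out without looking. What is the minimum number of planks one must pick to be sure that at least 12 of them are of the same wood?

80

An adversary could hand out at most 11 planks per wood (5 woods run out sooner): 10 + 11 + 11 + 3 + 11 + 11 + 11 + 1 + 9 + 1 = 79 planks and still no wood has 12.
One more plank lands in a wood already at 11, so 80 draws are enough and 79 are not.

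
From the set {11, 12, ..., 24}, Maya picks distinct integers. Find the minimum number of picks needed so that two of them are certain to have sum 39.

10

Two chosen integers sum to 39 exactly when both halves of some pair {x, 39−x} with 15 ≤ x ≤ 39−x ≤ 24 are chosen — 5 such pairs.
The remaining 4 elements (those with no distinct partner in range) can never complete a 39-sum, so the worst case takes all of them and one from each pair: 4 + 5 = 9.
The 10th integer has to be the second member of some pair, so 9 + 1 = 10.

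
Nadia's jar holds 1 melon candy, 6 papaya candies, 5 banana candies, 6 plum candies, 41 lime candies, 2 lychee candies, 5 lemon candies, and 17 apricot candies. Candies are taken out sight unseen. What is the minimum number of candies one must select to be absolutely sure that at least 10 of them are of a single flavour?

Pigeonhole: put each drawn candy into a box by flavour. The largest draw with every box below 10 takes min(count, 9) from each flavour; flavours with fewer than 9 contribute all they have.
Σ min(cᵢ, 9) = 1 + 6 + 5 + 6 + 9 + 2 + 5 + 9 = 43.
Draw number 43 + 1 = 44 must push one box to 10.

44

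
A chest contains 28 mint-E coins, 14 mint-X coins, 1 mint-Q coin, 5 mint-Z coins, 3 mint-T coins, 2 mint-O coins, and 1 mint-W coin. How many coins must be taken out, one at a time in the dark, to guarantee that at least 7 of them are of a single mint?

Pigeonhole: put each drawn coin into a box by mint. The largest draw with every box below 7 takes min(count, 6) from each mint; mints with fewer than 6 contribute all they have.
Σ min(cᵢ, 6) = 6 + 6 + 1 + 5 + 3 + 2 + 1 = 24.
Draw number 24 + 1 = 25 must push one box to 7.

25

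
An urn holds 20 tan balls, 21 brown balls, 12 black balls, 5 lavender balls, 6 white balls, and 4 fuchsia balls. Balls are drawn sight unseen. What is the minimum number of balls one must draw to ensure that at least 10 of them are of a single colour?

An adversary could hand out at most 9 balls per colour (lavender, white, fuchsia run out sooner): 9 + 9 + 9 + 5 + 6 + 4 = 42 balls and still no colour has 10.
By pigeonhole, one more ball lands in a colour already at 9, so 43 draws are enough and 42 are not.

43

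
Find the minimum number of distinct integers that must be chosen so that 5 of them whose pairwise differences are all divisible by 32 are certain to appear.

Integers whose pairwise differences are multiples of 32 are exactly those sharing a remainder mod 32. The 32 residue classes mod 32 are the pigeonholes.
With 128 integers one could put 4 in each residue class and have no class reach 5.
The 129th integer pushes some class to 5, so 32·4 + 1 = 129.

129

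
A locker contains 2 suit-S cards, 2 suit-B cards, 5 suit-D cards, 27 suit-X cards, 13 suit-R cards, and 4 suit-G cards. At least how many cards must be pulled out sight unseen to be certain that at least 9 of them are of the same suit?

30

An adversary could hand out at most 8 cards per suit (4 suits run out sooner): 2 + 2 + 5 + 8 + 8 + 4 = 29 cards and still no suit has 9.
One more card lands in a suit already at 8, so 30 draws are enough and 29 are not.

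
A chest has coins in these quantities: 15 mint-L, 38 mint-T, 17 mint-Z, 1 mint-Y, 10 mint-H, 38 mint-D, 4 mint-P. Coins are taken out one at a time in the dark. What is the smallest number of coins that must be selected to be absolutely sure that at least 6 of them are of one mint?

An adversary could hand out at most 5 coins per mint (mint-Y, mint-P run out sooner): 5 + 5 + 5 + 1 + 5 + 5 + 4 = 30 coins and still no mint has 6.
One more coin lands in a mint already at 5, so 31 draws are enough and 30 are not.

31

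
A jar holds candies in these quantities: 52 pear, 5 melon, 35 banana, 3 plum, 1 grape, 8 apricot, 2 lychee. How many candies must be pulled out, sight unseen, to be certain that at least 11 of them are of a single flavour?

40

The 7 flavours are the holes; the candies drawn are the pigeons.
To avoid 11 of any one flavour, the worst case takes at most 10 of each flavour, or every candy of a flavour that has fewer than 10.
That gives 10 + 5 + 10 + 3 + 1 + 8 + 2 = 39 candies with no flavour reaching 11.
The next candy forces some flavour to 11, so 39 + 1 = 40.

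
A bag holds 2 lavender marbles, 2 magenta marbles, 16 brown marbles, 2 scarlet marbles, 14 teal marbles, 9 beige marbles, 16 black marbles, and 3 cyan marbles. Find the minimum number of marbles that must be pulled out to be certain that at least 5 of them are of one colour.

Put each drawn marble into a box by colour. The largest draw with every box below 5 takes min(count, 4) from each colour; colours with fewer than 4 contribute all they have.
Σ min(cᵢ, 4) = 2 + 2 + 4 + 2 + 4 + 4 + 4 + 3 = 25.
Draw number 25 + 1 = 26 must push one box to 5.

26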